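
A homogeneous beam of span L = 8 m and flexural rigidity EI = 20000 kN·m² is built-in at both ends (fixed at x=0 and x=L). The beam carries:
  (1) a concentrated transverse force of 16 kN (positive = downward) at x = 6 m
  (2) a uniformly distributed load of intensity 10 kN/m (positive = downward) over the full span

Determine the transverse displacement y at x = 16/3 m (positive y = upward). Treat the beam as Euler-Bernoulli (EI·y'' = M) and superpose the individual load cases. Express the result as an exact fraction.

y(16/3) = -808/151875 m

Load 1 — point force P=16 kN at a=6 m (b=L-a=2):
  y_1 = -Pb²x²(3aL-(3a+b)x)/(6L³EI)  [x≤a] = -16·2²·(16/3)²·(3·6·8-(3·6+2)·(16/3))/(6·8³·20000) = -56/50625 m
Load 2 — uniform load w=10 kN/m over full span:
  y_2 = -wx²(L-x)²/(24EI) = -10·(16/3)²·(8-(16/3))²/(24·20000) = -128/30375 m
Superposition: y = Σ y_i = -808/151875 m ≈ -0.005320 m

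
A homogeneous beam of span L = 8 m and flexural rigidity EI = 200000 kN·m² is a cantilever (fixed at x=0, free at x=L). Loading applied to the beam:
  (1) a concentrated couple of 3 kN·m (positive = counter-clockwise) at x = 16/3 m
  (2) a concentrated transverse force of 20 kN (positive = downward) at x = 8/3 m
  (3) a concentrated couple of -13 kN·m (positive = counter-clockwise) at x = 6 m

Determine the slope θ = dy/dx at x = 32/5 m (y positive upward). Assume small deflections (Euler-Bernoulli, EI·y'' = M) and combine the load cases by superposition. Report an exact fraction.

Load 1 — applied couple M₀=3 kN·m at a=16/3 m (b=L-a=8/3):
  θ_1 = M₀a/EI  [x>a] = 3·(16/3)/200000 = 1/12500 rad
Load 2 — point force P=20 kN at a=8/3 m (b=L-a=16/3):
  θ_2 = -Pa²/(2EI)  [x>a] = -20·(8/3)²/(2·200000) = -2/5625 rad
Load 3 — applied couple M₀=-13 kN·m at a=6 m (b=L-a=2):
  θ_3 = M₀a/EI  [x>a] = (-13)·6/200000 = -39/100000 rad
Superposition: θ = Σ θ_i = -599/900000 rad ≈ -0.000666 rad

θ(32/5) = -599/900000 rad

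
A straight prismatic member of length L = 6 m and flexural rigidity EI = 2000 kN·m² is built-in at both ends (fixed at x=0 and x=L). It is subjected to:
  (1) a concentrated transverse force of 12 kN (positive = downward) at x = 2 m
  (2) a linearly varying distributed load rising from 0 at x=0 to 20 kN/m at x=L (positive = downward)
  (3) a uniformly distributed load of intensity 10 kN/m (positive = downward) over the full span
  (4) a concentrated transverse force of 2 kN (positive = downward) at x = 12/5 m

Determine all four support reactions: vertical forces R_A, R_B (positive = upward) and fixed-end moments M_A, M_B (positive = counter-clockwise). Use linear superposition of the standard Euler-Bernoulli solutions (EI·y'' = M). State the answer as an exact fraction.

R_A = 65458/1125 kN, M_A = 24898/375 kN·m, R_B = 85292/1125 kN, M_B = -27182/375 kN·m

Load 1 — point force P=12 kN at a=2 m (b=L-a=4):
  R_A = Pb²(3a+b)/L³ = 12·4²·(3·2+4)/6³ = 80/9 kN
  M_A = Pab²/L² = 12·2·4²/6² = 32/3 kN·m
  R_B = Pa²(a+3b)/L³ = 12·2²·(2+3·4)/6³ = 28/9 kN
  M_B = -Pa²b/L² = -12·2²·4/6² = -16/3 kN·m
Load 2 — triangular load w₀=20 kN/m (0→w₀ over full span):
  R_A = 3w₀L/20 = 3·20·6/20 = 18 kN
  M_A = w₀L²/30 = 20·6²/30 = 24 kN·m
  R_B = 7w₀L/20 = 7·20·6/20 = 42 kN
  M_B = -w₀L²/20 = -20·6²/20 = -36 kN·m
Load 3 — uniform load w=10 kN/m over full span:
  R_A = wL/2 = 10·6/2 = 30 kN
  M_A = wL²/12 = 10·6²/12 = 30 kN·m
  R_B = wL/2 = 10·6/2 = 30 kN
  M_B = -wL²/12 = -10·6²/12 = -30 kN·m
Load 4 — point force P=2 kN at a=12/5 m (b=L-a=18/5):
  R_A = Pb²(3a+b)/L³ = 2·(18/5)²·(3·(12/5)+(18/5))/6³ = 162/125 kN
  M_A = Pab²/L² = 2·(12/5)·(18/5)²/6² = 216/125 kN·m
  R_B = Pa²(a+3b)/L³ = 2·(12/5)²·((12/5)+3·(18/5))/6³ = 88/125 kN
  M_B = -Pa²b/L² = -2·(12/5)²·(18/5)/6² = -144/125 kN·m
Superposition: R_A = 65458/1125 kN, M_A = 24898/375 kN·m, R_B = 85292/1125 kN, M_B = -27182/375 kN·m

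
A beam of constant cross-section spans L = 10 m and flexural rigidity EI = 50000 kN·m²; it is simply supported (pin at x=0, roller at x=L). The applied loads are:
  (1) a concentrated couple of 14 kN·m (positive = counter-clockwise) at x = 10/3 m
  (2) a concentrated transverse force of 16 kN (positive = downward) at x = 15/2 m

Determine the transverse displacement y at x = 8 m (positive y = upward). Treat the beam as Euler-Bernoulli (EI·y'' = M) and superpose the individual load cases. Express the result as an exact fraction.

y(8) = -5839/2250000 m

Load 1 — applied couple M₀=14 kN·m at a=10/3 m (b=L-a=20/3):
  y_1 = (M₀x³/(6L)-M₀(x-a)²/2+C₁x)/EI  [x>a] with C₁=M₀(3b²-L²)/(6L)=70/9 = (14·8³/(6·10)-14·(8-(10/3))²/2+(70/9)·8)/50000 = 329/562500 m
Load 2 — point force P=16 kN at a=15/2 m (b=L-a=5/2):
  y_2 = -Pa(L-x)(2Lx-a²-x²)/(6LEI)  [x>a] = -16·(15/2)·(10-8)·(2·10·8-(15/2)²-8²)/(6·10·50000) = -159/50000 m
Superposition: y = Σ y_i = -5839/2250000 m ≈ -0.002595 m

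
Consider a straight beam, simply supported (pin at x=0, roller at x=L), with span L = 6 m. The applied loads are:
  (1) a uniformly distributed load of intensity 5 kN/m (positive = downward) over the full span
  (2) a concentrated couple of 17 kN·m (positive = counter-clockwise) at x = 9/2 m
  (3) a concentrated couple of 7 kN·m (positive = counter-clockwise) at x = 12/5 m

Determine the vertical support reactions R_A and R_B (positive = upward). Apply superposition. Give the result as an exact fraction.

R_A = 19 kN, R_B = 11 kN

Load 1 — uniform load w=5 kN/m over full span:
  R_A = wL/2 = 5·6/2 = 15 kN
  R_B = wL/2 = 5·6/2 = 15 kN
Load 2 — applied couple M₀=17 kN·m at a=9/2 m (b=L-a=3/2):
  R_A = M₀/L = 17/6 kN
  R_B = -M₀/L = -17/6 kN
Load 3 — applied couple M₀=7 kN·m at a=12/5 m (b=L-a=18/5):
  R_A = M₀/L = 7/6 kN
  R_B = -M₀/L = -7/6 kN
Superposition: R_A = 19 kN, R_B = 11 kN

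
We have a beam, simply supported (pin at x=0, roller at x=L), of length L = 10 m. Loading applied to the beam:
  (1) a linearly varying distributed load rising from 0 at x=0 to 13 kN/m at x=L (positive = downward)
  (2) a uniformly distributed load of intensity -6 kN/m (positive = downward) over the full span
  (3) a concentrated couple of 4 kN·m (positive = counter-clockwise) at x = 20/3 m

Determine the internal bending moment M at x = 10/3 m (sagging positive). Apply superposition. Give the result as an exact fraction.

M(10/3) = -92/81 kN·m

Load 1 — triangular load w₀=13 kN/m (0→w₀ over full span):
  M_1 = w₀Lx/6 - w₀x³/(6L) = 13·10·(10/3)/6 - 13·(10/3)³/(6·10) = 5200/81 kN·m
Load 2 — uniform load w=-6 kN/m over full span:
  M_2 = wx(L-x)/2 = (-6)·(10/3)·(10-(10/3))/2 = -200/3 kN·m
Load 3 — applied couple M₀=4 kN·m at a=20/3 m (b=L-a=10/3):
  M_3 = M₀x/L  [x≤a] = 4·(10/3)/10 = 4/3 kN·m
Superposition: M = Σ M_i = -92/81 kN·m ≈ -1.135802 kN·m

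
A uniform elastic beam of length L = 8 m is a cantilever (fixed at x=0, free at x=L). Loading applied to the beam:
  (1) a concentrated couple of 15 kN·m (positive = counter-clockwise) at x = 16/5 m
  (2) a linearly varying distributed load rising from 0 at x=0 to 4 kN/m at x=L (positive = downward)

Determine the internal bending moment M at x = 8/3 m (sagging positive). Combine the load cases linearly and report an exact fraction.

Load 1 — applied couple M₀=15 kN·m at a=16/5 m (b=L-a=24/5):
  M_1 = M₀  [x≤a] = 15 = 15 kN·m
Load 2 — triangular load w₀=4 kN/m (0→w₀ over full span):
  M_2 = w₀Lx/2 - w₀L²/3 - w₀x³/(6L) = 4·8·(8/3)/2 - 4·8²/3 - 4·(8/3)³/(6·8) = -3584/81 kN·m
Superposition: M = Σ M_i = -2369/81 kN·m ≈ -29.246914 kN·m

M(8/3) = -2369/81 kN·m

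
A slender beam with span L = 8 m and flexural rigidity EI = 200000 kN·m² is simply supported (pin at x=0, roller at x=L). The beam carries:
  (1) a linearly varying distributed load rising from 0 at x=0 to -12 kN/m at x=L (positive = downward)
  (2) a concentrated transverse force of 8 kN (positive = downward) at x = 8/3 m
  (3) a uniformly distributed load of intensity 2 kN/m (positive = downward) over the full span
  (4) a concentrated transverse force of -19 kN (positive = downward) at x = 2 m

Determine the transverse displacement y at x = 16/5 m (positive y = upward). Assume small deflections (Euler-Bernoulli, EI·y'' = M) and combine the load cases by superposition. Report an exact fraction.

y(16/5) = 28029643/21093750000 m

Load 1 — triangular load w₀=-12 kN/m (0→w₀ over full span):
  y_1 = -w₀x(7L⁴-10L²x²+3x⁴)/(360LEI) = -(-12)·(16/5)·(7·8⁴-10·8²·(16/5)²+3·(16/5)⁴)/(360·8·200000) = 73024/48828125 m
Load 2 — point force P=8 kN at a=8/3 m (b=L-a=16/3):
  y_2 = -Pa(L-x)(2Lx-a²-x²)/(6LEI)  [x>a] = -8·(8/3)·(8-(16/5))·(2·8·(16/5)-(8/3)²-(16/5)²)/(6·8·200000) = -3808/10546875 m
Load 3 — uniform load w=2 kN/m over full span:
  y_3 = -wx(L³-2Lx²+x³)/(24EI) = -2·(16/5)·(8³-2·8·(16/5)²+(16/5)³)/(24·200000) = -992/1953125 m
Load 4 — point force P=-19 kN at a=2 m (b=L-a=6):
  y_4 = -Pa(L-x)(2Lx-a²-x²)/(6LEI)  [x>a] = -(-19)·2·(8-(16/5))·(2·8·(16/5)-2²-(16/5)²)/(6·8·200000) = 4389/6250000 m
Superposition: y = Σ y_i = 28029643/21093750000 m ≈ 0.001329 m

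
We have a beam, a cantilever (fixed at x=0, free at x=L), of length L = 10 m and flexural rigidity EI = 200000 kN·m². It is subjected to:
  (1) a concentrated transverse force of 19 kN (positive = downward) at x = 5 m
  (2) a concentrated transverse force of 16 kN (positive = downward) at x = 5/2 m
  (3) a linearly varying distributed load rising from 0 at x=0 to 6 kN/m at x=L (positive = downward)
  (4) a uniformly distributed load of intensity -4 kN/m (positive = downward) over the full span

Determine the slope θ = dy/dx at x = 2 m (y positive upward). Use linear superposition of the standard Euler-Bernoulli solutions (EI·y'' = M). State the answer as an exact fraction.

θ(2) = -1613/1500000 rad

Load 1 — point force P=19 kN at a=5 m (b=L-a=5):
  θ_1 = -Px(2a-x)/(2EI)  [x≤a] = -19·2·(2·5-2)/(2·200000) = -19/25000 rad
Load 2 — point force P=16 kN at a=5/2 m (b=L-a=15/2):
  θ_2 = -Px(2a-x)/(2EI)  [x≤a] = -16·2·(2·(5/2)-2)/(2·200000) = -3/12500 rad
Load 3 — triangular load w₀=6 kN/m (0→w₀ over full span):
  θ_3 = (w₀Lx²/4-w₀L²x/3-w₀x⁴/(24L))/EI = (6·10·2²/4-6·10²·2/3-6·2⁴/(24·10))/200000 = -851/500000 rad
Load 4 — uniform load w=-4 kN/m over full span:
  θ_4 = -wx(x²-3Lx+3L²)/(6EI) = -(-4)·2·(2²-3·10·2+3·10²)/(6·200000) = 61/37500 rad
Superposition: θ = Σ θ_i = -1613/1500000 rad ≈ -0.001075 rad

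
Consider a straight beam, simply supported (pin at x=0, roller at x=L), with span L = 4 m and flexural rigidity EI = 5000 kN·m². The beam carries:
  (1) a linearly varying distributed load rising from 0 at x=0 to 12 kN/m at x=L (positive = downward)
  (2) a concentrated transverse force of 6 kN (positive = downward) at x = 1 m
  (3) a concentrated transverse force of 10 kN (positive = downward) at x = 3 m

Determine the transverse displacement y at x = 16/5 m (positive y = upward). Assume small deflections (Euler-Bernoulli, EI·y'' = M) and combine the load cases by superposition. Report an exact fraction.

y(16/5) = -169661/39062500 m

Load 1 — triangular load w₀=12 kN/m (0→w₀ over full span):
  y_1 = -w₀x(7L⁴-10L²x²+3x⁴)/(360LEI) = -12·(16/5)·(7·4⁴-10·4²·(16/5)²+3·(16/5)⁴)/(360·4·5000) = -24384/9765625 m
Load 2 — point force P=6 kN at a=1 m (b=L-a=3):
  y_2 = -Pa(L-x)(2Lx-a²-x²)/(6LEI)  [x>a] = -6·1·(4-(16/5))·(2·4·(16/5)-1²-(16/5)²)/(6·4·5000) = -359/625000 m
Load 3 — point force P=10 kN at a=3 m (b=L-a=1):
  y_3 = -Pa(L-x)(2Lx-a²-x²)/(6LEI)  [x>a] = -10·3·(4-(16/5))·(2·4·(16/5)-3²-(16/5)²)/(6·4·5000) = -159/125000 m
Superposition: y = Σ y_i = -169661/39062500 m ≈ -0.004343 m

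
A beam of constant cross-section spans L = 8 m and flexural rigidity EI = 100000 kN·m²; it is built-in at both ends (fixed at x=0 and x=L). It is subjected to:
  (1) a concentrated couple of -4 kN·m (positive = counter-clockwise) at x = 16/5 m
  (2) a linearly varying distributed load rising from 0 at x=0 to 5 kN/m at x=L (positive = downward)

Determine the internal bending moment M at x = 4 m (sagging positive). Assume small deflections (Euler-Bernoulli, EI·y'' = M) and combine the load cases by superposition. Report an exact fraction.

Load 1 — applied couple M₀=-4 kN·m at a=16/5 m (b=L-a=24/5):
  M_1 = R_Ax - M_A - M₀  [x>a] with R_A=-18/25, M_A=-12/25 = (-18/25)·4 - (-12/25) - (-4) = 8/5 kN·m
Load 2 — triangular load w₀=5 kN/m (0→w₀ over full span):
  M_2 = 3w₀Lx/20 - w₀L²/30 - w₀x³/(6L) = 3·5·8·4/20 - 5·8²/30 - 5·4³/(6·8) = 20/3 kN·m
Superposition: M = Σ M_i = 124/15 kN·m ≈ 8.266667 kN·m

M(4) = 124/15 kN·m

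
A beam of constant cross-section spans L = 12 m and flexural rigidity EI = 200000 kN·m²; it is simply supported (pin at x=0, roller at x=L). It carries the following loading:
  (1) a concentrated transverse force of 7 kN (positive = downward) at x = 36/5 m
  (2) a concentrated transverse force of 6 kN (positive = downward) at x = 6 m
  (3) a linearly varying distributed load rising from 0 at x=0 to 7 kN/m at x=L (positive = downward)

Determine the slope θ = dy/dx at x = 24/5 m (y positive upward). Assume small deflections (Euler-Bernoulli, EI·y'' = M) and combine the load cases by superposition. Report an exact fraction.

Load 1 — point force P=7 kN at a=36/5 m (b=L-a=24/5):
  θ_1 = -Pb(L²-b²-3x²)/(6LEI)  [x≤a] = -7·(24/5)·(12²-(24/5)²-3·(24/5)²)/(6·12·200000) = -189/1562500 rad
Load 2 — point force P=6 kN at a=6 m (b=L-a=6):
  θ_2 = -Pb(L²-b²-3x²)/(6LEI)  [x≤a] = -6·6·(12²-6²-3·(24/5)²)/(6·12·200000) = -243/2500000 rad
Load 3 — triangular load w₀=7 kN/m (0→w₀ over full span):
  θ_3 = -w₀(7L⁴-30L²x²+15x⁴)/(360LEI) = -7·(7·12⁴-30·12²·(24/5)²+15·(24/5)⁴)/(360·12·200000) = -6783/15625000 rad
Superposition: θ = Σ θ_i = -40767/62500000 rad ≈ -0.000652 rad

θ(24/5) = -40767/62500000 rad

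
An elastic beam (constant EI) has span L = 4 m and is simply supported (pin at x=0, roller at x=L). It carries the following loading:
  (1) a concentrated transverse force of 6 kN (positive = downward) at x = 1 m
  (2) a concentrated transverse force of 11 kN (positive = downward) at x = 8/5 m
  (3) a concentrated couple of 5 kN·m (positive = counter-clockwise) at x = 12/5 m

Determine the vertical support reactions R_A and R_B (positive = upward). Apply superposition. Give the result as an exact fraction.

Load 1 — point force P=6 kN at a=1 m (b=L-a=3):
  R_A = Pb/L = 6·3/4 = 9/2 kN
  R_B = Pa/L = 6·1/4 = 3/2 kN
Load 2 — point force P=11 kN at a=8/5 m (b=L-a=12/5):
  R_A = Pb/L = 11·(12/5)/4 = 33/5 kN
  R_B = Pa/L = 11·(8/5)/4 = 22/5 kN
Load 3 — applied couple M₀=5 kN·m at a=12/5 m (b=L-a=8/5):
  R_A = M₀/L = 5/4 kN
  R_B = -M₀/L = -5/4 kN
Superposition: R_A = 247/20 kN, R_B = 93/20 kN

R_A = 247/20 kN, R_B = 93/20 kN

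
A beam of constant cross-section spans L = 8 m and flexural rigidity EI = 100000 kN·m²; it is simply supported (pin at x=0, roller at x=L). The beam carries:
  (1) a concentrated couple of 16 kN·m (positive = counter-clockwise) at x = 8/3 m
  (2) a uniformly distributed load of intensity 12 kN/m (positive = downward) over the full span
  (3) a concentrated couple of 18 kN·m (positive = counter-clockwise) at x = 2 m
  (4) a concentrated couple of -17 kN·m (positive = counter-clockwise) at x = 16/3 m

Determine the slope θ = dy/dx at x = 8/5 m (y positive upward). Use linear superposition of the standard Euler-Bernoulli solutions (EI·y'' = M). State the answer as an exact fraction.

θ(8/5) = -362947/225000000 rad

Load 1 — applied couple M₀=16 kN·m at a=8/3 m (b=L-a=16/3):
  θ_1 = (M₀x²/(2L)+C₁)/EI  [x≤a] with C₁=M₀(3b²-L²)/(6L)=64/9 = (16·(8/5)²/(2·8)+(64/9))/100000 = 68/703125 rad
Load 2 — uniform load w=12 kN/m over full span:
  θ_2 = -w(L³-6Lx²+4x³)/(24EI) = -12·(8³-6·8·(8/5)²+4·(8/5)³)/(24·100000) = -792/390625 rad
Load 3 — applied couple M₀=18 kN·m at a=2 m (b=L-a=6):
  θ_3 = (M₀x²/(2L)+C₁)/EI  [x≤a] with C₁=M₀(3b²-L²)/(6L)=33/2 = (18·(8/5)²/(2·8)+(33/2))/100000 = 969/5000000 rad
Load 4 — applied couple M₀=-17 kN·m at a=16/3 m (b=L-a=8/3):
  θ_4 = (M₀x²/(2L)+C₁)/EI  [x≤a] with C₁=M₀(3b²-L²)/(6L)=136/9 = ((-17)·(8/5)²/(2·8)+(136/9))/100000 = 697/5625000 rad
Superposition: θ = Σ θ_i = -362947/225000000 rad ≈ -0.001613 rad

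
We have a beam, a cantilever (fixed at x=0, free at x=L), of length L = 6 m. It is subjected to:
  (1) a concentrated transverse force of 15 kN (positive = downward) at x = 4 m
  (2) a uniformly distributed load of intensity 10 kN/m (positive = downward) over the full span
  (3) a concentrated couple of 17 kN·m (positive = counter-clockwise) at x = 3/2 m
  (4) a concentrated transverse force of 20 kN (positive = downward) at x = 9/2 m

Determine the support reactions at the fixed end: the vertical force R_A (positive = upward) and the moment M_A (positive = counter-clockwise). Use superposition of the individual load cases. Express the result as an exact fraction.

Load 1 — point force P=15 kN at a=4 m (b=L-a=2):
  R_A = P = 15 kN
  M_A = Pa = 15·4 = 60 kN·m
Load 2 — uniform load w=10 kN/m over full span:
  R_A = wL = 10·6 = 60 kN
  M_A = wL²/2 = 10·6²/2 = 180 kN·m
Load 3 — applied couple M₀=17 kN·m at a=3/2 m (b=L-a=9/2):
  R_A = 0 kN
  M_A = -M₀ = -17 kN·m
Load 4 — point force P=20 kN at a=9/2 m (b=L-a=3/2):
  R_A = P = 20 kN
  M_A = Pa = 20·(9/2) = 90 kN·m
Superposition: R_A = 95 kN, M_A = 313 kN·m

R_A = 95 kN, M_A = 313 kN·m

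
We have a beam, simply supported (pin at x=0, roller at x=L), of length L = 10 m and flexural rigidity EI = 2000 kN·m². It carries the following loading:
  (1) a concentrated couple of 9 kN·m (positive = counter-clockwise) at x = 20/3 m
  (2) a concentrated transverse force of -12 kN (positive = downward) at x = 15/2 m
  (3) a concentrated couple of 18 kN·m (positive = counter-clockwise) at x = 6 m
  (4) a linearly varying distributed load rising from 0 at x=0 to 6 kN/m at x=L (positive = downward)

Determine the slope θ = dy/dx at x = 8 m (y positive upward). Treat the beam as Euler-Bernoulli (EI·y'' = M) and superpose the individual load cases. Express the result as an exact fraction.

θ(8) = 7933/240000 rad

Load 1 — applied couple M₀=9 kN·m at a=20/3 m (b=L-a=10/3):
  θ_1 = (M₀x²/(2L)-M₀(x-a)+C₁)/EI  [x>a] with C₁=M₀(3b²-L²)/(6L)=-10 = (9·8²/(2·10)-9·(8-(20/3))+(-10))/2000 = 17/5000 rad
Load 2 — point force P=-12 kN at a=15/2 m (b=L-a=5/2):
  θ_2 = -Pa(2L²-6Lx+3x²+a²)/(6LEI)  [x>a] = -(-12)·(15/2)·(2·10²-6·10·8+3·8²+(15/2)²)/(6·10·2000) = -381/16000 rad
Load 3 — applied couple M₀=18 kN·m at a=6 m (b=L-a=4):
  θ_3 = (M₀x²/(2L)-M₀(x-a)+C₁)/EI  [x>a] with C₁=M₀(3b²-L²)/(6L)=-78/5 = (18·8²/(2·10)-18·(8-6)+(-78/5))/2000 = 3/1000 rad
Load 4 — triangular load w₀=6 kN/m (0→w₀ over full span):
  θ_4 = -w₀(7L⁴-30L²x²+15x⁴)/(360LEI) = -6·(7·10⁴-30·10²·8²+15·8⁴)/(360·10·2000) = 757/15000 rad
Superposition: θ = Σ θ_i = 7933/240000 rad ≈ 0.033054 rad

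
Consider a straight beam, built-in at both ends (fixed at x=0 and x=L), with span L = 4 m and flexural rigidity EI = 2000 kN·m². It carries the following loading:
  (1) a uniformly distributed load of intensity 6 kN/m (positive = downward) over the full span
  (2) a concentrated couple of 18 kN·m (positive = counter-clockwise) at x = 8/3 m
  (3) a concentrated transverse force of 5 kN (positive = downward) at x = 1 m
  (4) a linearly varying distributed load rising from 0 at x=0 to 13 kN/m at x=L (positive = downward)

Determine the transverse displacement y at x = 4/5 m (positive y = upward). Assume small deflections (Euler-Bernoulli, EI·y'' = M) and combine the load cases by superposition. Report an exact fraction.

Load 1 — uniform load w=6 kN/m over full span:
  y_1 = -wx²(L-x)²/(24EI) = -6·(4/5)²·(4-(4/5))²/(24·2000) = -64/78125 m
Load 2 — applied couple M₀=18 kN·m at a=8/3 m (b=L-a=4/3):
  y_2 = (R_Ax³/6 - M_Ax²/2)/EI  [x≤a] with R_A=6, M_A=6 = (6·(4/5)³/6 - 6·(4/5)²/2)/2000 = -11/15625 m
Load 3 — point force P=5 kN at a=1 m (b=L-a=3):
  y_3 = -Pb²x²(3aL-(3a+b)x)/(6L³EI)  [x≤a] = -5·3²·(4/5)²·(3·1·4-(3·1+3)·(4/5))/(6·4³·2000) = -27/100000 m
Load 4 — triangular load w₀=13 kN/m (0→w₀ over full span):
  y_4 = -w₀x²(L-x)²(x+2L)/(120LEI) = -13·(4/5)²·(4-(4/5))²·((4/5)+2·4)/(120·4·2000) = -4576/5859375 m
Superposition: y = Σ y_i = -482657/187500000 m ≈ -0.002574 m

y(4/5) = -482657/187500000 m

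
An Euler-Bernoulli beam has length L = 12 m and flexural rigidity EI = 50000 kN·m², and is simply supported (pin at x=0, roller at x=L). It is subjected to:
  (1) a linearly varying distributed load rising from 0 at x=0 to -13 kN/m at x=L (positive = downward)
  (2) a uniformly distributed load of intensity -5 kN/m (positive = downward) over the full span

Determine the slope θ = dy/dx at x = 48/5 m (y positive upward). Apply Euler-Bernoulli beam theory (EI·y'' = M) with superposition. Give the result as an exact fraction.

θ(48/5) = -25899/1953125 rad

Load 1 — triangular load w₀=-13 kN/m (0→w₀ over full span):
  θ_1 = -w₀(7L⁴-30L²x²+15x⁴)/(360LEI) = -(-13)·(7·12⁴-30·12²·(48/5)²+15·(48/5)⁴)/(360·12·50000) = -29523/3906250 rad
Load 2 — uniform load w=-5 kN/m over full span:
  θ_2 = -w(L³-6Lx²+4x³)/(24EI) = -(-5)·(12³-6·12·(48/5)²+4·(48/5)³)/(24·50000) = -891/156250 rad
Superposition: θ = Σ θ_i = -25899/1953125 rad ≈ -0.013260 rad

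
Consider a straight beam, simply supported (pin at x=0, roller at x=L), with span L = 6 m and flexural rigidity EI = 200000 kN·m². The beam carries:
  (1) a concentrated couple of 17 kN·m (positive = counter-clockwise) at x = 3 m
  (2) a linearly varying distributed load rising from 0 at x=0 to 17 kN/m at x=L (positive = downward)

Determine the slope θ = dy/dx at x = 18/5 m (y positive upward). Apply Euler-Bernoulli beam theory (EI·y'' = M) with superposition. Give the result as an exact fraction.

θ(18/5) = 57103/500000000 rad

Load 1 — applied couple M₀=17 kN·m at a=3 m (b=L-a=3):
  θ_1 = (M₀x²/(2L)-M₀(x-a)+C₁)/EI  [x>a] with C₁=M₀(3b²-L²)/(6L)=-17/4 = (17·(18/5)²/(2·6)-17·((18/5)-3)+(-17/4))/200000 = 391/20000000 rad
Load 2 — triangular load w₀=17 kN/m (0→w₀ over full span):
  θ_2 = -w₀(7L⁴-30L²x²+15x⁴)/(360LEI) = -17·(7·6⁴-30·6²·(18/5)²+15·(18/5)⁴)/(360·6·200000) = 1479/15625000 rad
Superposition: θ = Σ θ_i = 57103/500000000 rad ≈ 0.000114 rad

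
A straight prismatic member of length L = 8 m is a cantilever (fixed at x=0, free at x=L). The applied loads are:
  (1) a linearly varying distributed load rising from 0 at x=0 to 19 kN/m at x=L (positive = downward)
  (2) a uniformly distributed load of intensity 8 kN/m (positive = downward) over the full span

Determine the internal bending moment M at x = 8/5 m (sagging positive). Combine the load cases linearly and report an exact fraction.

Load 1 — triangular load w₀=19 kN/m (0→w₀ over full span):
  M_1 = w₀Lx/2 - w₀L²/3 - w₀x³/(6L) = 19·8·(8/5)/2 - 19·8²/3 - 19·(8/5)³/(6·8) = -107008/375 kN·m
Load 2 — uniform load w=8 kN/m over full span:
  M_2 = -w(L-x)²/2 = -8·(8-(8/5))²/2 = -4096/25 kN·m
Superposition: M = Σ M_i = -168448/375 kN·m ≈ -449.194667 kN·m

M(8/5) = -168448/375 kN·m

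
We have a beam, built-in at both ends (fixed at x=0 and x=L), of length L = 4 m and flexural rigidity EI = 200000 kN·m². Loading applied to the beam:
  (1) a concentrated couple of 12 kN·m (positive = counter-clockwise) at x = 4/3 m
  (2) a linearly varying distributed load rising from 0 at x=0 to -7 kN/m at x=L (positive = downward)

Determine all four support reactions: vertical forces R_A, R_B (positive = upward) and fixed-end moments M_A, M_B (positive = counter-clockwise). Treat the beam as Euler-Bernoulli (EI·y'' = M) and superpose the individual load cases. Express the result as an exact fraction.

R_A = -1/5 kN, M_A = -56/15 kN·m, R_B = -69/5 kN, M_B = 48/5 kN·m

Load 1 — applied couple M₀=12 kN·m at a=4/3 m (b=L-a=8/3):
  R_A = 6M₀ab/L³ = 6·12·(4/3)·(8/3)/4³ = 4 kN
  M_A = M₀b(2a-b)/L² = 12·(8/3)·(2·(4/3)-(8/3))/4² = 0 kN·m
  R_B = -6M₀ab/L³ = -6·12·(4/3)·(8/3)/4³ = -4 kN
  M_B = M₀a(2b-a)/L² = 12·(4/3)·(2·(8/3)-(4/3))/4² = 4 kN·m
Load 2 — triangular load w₀=-7 kN/m (0→w₀ over full span):
  R_A = 3w₀L/20 = 3·(-7)·4/20 = -21/5 kN
  M_A = w₀L²/30 = (-7)·4²/30 = -56/15 kN·m
  R_B = 7w₀L/20 = 7·(-7)·4/20 = -49/5 kN
  M_B = -w₀L²/20 = -(-7)·4²/20 = 28/5 kN·m
Superposition: R_A = -1/5 kN, M_A = -56/15 kN·m, R_B = -69/5 kN, M_B = 48/5 kN·m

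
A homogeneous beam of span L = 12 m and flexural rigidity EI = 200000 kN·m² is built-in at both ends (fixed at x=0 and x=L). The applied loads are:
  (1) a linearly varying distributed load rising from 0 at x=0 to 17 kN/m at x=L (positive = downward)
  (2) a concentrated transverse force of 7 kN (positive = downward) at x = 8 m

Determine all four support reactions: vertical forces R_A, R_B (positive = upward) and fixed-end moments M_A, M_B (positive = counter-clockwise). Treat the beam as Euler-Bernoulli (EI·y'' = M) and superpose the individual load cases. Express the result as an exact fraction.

R_A = 4376/135 kN, M_A = 3952/45 kN·m, R_B = 10339/135 kN, M_B = -6068/45 kN·m

Load 1 — triangular load w₀=17 kN/m (0→w₀ over full span):
  R_A = 3w₀L/20 = 3·17·12/20 = 153/5 kN
  M_A = w₀L²/30 = 17·12²/30 = 408/5 kN·m
  R_B = 7w₀L/20 = 7·17·12/20 = 357/5 kN
  M_B = -w₀L²/20 = -17·12²/20 = -612/5 kN·m
Load 2 — point force P=7 kN at a=8 m (b=L-a=4):
  R_A = Pb²(3a+b)/L³ = 7·4²·(3·8+4)/12³ = 49/27 kN
  M_A = Pab²/L² = 7·8·4²/12² = 56/9 kN·m
  R_B = Pa²(a+3b)/L³ = 7·8²·(8+3·4)/12³ = 140/27 kN
  M_B = -Pa²b/L² = -7·8²·4/12² = -112/9 kN·m
Superposition: R_A = 4376/135 kN, M_A = 3952/45 kN·m, R_B = 10339/135 kN, M_B = -6068/45 kN·m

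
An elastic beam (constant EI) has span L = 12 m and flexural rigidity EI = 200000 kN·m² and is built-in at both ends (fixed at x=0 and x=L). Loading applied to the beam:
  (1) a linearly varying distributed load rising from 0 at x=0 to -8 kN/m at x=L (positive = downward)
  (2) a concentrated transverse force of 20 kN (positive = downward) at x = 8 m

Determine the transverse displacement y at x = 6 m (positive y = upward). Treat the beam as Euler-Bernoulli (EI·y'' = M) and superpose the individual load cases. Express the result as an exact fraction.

y(6) = 31/75000 m

Load 1 — triangular load w₀=-8 kN/m (0→w₀ over full span):
  y_1 = -w₀x²(L-x)²(x+2L)/(120LEI) = -(-8)·6²·(12-6)²·(6+2·12)/(120·12·200000) = 27/25000 m
Load 2 — point force P=20 kN at a=8 m (b=L-a=4):
  y_2 = -Pb²x²(3aL-(3a+b)x)/(6L³EI)  [x≤a] = -20·4²·6²·(3·8·12-(3·8+4)·6)/(6·12³·200000) = -1/1500 m
Superposition: y = Σ y_i = 31/75000 m ≈ 0.000413 m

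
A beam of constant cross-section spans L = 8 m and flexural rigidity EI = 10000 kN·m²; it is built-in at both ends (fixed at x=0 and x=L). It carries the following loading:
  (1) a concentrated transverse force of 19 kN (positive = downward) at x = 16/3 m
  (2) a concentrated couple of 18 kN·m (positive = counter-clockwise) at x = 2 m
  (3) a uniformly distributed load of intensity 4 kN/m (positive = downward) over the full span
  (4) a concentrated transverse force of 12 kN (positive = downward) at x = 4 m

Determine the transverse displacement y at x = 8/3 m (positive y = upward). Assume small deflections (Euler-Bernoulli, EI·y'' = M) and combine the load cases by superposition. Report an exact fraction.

Load 1 — point force P=19 kN at a=16/3 m (b=L-a=8/3):
  y_1 = -Pb²x²(3aL-(3a+b)x)/(6L³EI)  [x≤a] = -19·(8/3)²·(8/3)²·(3·(16/3)·8-(3·(16/3)+(8/3))·(8/3))/(6·8³·10000) = -3344/1366875 m
Load 2 — applied couple M₀=18 kN·m at a=2 m (b=L-a=6):
  y_2 = (R_Ax³/6 - M_Ax²/2 - M₀(x-a)²/2)/EI  [x>a] with R_A=81/32, M_A=-27/8 = ((81/32)·(8/3)³/6 - (-27/8)·(8/3)²/2 - 18·((8/3)-2)²/2)/10000 = 1/625 m
Load 3 — uniform load w=4 kN/m over full span:
  y_3 = -wx²(L-x)²/(24EI) = -4·(8/3)²·(8-(8/3))²/(24·10000) = -512/151875 m
Load 4 — point force P=12 kN at a=4 m (b=L-a=4):
  y_4 = -Pb²x²(3aL-(3a+b)x)/(6L³EI)  [x≤a] = -12·4²·(8/3)²·(3·4·8-(3·4+4)·(8/3))/(6·8³·10000) = -8/3375 m
Superposition: y = Σ y_i = -1801/273375 m ≈ -0.006588 m

y(8/3) = -1801/273375 m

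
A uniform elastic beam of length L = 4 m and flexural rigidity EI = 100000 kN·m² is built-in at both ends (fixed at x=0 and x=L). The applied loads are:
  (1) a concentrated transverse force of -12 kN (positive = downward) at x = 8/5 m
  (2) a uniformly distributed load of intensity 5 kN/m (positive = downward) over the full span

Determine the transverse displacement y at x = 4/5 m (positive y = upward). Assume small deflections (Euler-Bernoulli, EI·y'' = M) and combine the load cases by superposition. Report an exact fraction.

Load 1 — point force P=-12 kN at a=8/5 m (b=L-a=12/5):
  y_1 = -Pb²x²(3aL-(3a+b)x)/(6L³EI)  [x≤a] = -(-12)·(12/5)²·(4/5)²·(3·(8/5)·4-(3·(8/5)+(12/5))·(4/5))/(6·4³·100000) = 756/48828125 m
Load 2 — uniform load w=5 kN/m over full span:
  y_2 = -wx²(L-x)²/(24EI) = -5·(4/5)²·(4-(4/5))²/(24·100000) = -16/1171875 m
Superposition: y = Σ y_i = 268/146484375 m ≈ 0.000002 m

y(4/5) = 268/146484375 m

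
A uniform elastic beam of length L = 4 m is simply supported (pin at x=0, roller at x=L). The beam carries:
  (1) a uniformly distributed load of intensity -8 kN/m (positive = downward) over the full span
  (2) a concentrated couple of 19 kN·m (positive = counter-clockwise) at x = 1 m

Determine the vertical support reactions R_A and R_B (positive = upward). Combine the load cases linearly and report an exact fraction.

Load 1 — uniform load w=-8 kN/m over full span:
  R_A = wL/2 = (-8)·4/2 = -16 kN
  R_B = wL/2 = (-8)·4/2 = -16 kN
Load 2 — applied couple M₀=19 kN·m at a=1 m (b=L-a=3):
  R_A = M₀/L = 19/4 kN
  R_B = -M₀/L = -19/4 kN
Superposition: R_A = -45/4 kN, R_B = -83/4 kN

R_A = -45/4 kN, R_B = -83/4 kN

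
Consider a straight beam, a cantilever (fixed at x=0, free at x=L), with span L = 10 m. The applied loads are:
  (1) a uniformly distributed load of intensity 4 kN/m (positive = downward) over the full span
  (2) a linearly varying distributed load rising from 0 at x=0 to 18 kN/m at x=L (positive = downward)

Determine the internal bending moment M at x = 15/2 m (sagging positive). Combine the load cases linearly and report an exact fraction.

M(15/2) = -1025/16 kN·m

Load 1 — uniform load w=4 kN/m over full span:
  M_1 = -w(L-x)²/2 = -4·(10-(15/2))²/2 = -25/2 kN·m
Load 2 — triangular load w₀=18 kN/m (0→w₀ over full span):
  M_2 = w₀Lx/2 - w₀L²/3 - w₀x³/(6L) = 18·10·(15/2)/2 - 18·10²/3 - 18·(15/2)³/(6·10) = -825/16 kN·m
Superposition: M = Σ M_i = -1025/16 kN·m ≈ -64.062500 kN·m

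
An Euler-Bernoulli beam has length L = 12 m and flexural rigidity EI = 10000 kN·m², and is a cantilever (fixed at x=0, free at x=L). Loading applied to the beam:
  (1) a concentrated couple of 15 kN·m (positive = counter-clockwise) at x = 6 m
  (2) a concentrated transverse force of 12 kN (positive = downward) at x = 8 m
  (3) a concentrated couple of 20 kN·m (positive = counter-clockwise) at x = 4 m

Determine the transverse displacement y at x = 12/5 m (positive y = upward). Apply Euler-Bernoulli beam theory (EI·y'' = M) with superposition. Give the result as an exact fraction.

Load 1 — applied couple M₀=15 kN·m at a=6 m (b=L-a=6):
  y_1 = M₀x²/(2EI)  [x≤a] = 15·(12/5)²/(2·10000) = 27/6250 m
Load 2 — point force P=12 kN at a=8 m (b=L-a=4):
  y_2 = -Px²(3a-x)/(6EI)  [x≤a] = -12·(12/5)²·(3·8-(12/5))/(6·10000) = -1944/78125 m
Load 3 — applied couple M₀=20 kN·m at a=4 m (b=L-a=8):
  y_3 = M₀x²/(2EI)  [x≤a] = 20·(12/5)²/(2·10000) = 18/3125 m
Superposition: y = Σ y_i = -2313/156250 m ≈ -0.014803 m

y(12/5) = -2313/156250 m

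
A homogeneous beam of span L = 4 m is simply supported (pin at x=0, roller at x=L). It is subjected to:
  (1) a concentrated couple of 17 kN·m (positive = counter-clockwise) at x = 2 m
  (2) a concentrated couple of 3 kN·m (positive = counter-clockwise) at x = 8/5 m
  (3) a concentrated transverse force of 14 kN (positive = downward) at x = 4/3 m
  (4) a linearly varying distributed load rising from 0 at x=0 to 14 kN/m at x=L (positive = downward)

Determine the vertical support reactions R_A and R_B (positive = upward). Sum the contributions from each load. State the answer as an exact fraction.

R_A = 71/3 kN, R_B = 55/3 kN

Load 1 — applied couple M₀=17 kN·m at a=2 m (b=L-a=2):
  R_A = M₀/L = 17/4 kN
  R_B = -M₀/L = -17/4 kN
Load 2 — applied couple M₀=3 kN·m at a=8/5 m (b=L-a=12/5):
  R_A = M₀/L = 3/4 kN
  R_B = -M₀/L = -3/4 kN
Load 3 — point force P=14 kN at a=4/3 m (b=L-a=8/3):
  R_A = Pb/L = 14·(8/3)/4 = 28/3 kN
  R_B = Pa/L = 14·(4/3)/4 = 14/3 kN
Load 4 — triangular load w₀=14 kN/m (0→w₀ over full span):
  R_A = w₀L/6 = 14·4/6 = 28/3 kN
  R_B = w₀L/3 = 14·4/3 = 56/3 kN
Superposition: R_A = 71/3 kN, R_B = 55/3 kN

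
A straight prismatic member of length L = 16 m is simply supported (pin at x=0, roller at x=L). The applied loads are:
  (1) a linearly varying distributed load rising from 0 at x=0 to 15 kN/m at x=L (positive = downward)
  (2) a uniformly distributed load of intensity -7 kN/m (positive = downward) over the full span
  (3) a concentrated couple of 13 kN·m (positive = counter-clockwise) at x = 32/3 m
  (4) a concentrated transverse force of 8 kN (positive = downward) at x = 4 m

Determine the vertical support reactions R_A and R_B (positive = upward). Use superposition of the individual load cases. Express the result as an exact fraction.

Load 1 — triangular load w₀=15 kN/m (0→w₀ over full span):
  R_A = w₀L/6 = 15·16/6 = 40 kN
  R_B = w₀L/3 = 15·16/3 = 80 kN
Load 2 — uniform load w=-7 kN/m over full span:
  R_A = wL/2 = (-7)·16/2 = -56 kN
  R_B = wL/2 = (-7)·16/2 = -56 kN
Load 3 — applied couple M₀=13 kN·m at a=32/3 m (b=L-a=16/3):
  R_A = M₀/L = 13/16 kN
  R_B = -M₀/L = -13/16 kN
Load 4 — point force P=8 kN at a=4 m (b=L-a=12):
  R_A = Pb/L = 8·12/16 = 6 kN
  R_B = Pa/L = 8·4/16 = 2 kN
Superposition: R_A = -147/16 kN, R_B = 403/16 kN

R_A = -147/16 kN, R_B = 403/16 kN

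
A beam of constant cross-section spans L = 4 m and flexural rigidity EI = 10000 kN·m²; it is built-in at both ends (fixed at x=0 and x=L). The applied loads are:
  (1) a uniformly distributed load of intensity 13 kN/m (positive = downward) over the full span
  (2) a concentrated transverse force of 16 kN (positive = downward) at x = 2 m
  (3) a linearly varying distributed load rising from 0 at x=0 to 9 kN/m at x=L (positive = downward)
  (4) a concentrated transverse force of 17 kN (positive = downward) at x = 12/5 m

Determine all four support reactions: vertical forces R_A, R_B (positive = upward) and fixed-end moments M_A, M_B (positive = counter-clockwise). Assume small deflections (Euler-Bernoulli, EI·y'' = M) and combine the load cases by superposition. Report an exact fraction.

R_A = 5673/125 kN, M_A = 13748/375 kN·m, R_B = 7202/125 kN, M_B = -15872/375 kN·m

Load 1 — uniform load w=13 kN/m over full span:
  R_A = wL/2 = 13·4/2 = 26 kN
  M_A = wL²/12 = 13·4²/12 = 52/3 kN·m
  R_B = wL/2 = 13·4/2 = 26 kN
  M_B = -wL²/12 = -13·4²/12 = -52/3 kN·m
Load 2 — point force P=16 kN at a=2 m (b=L-a=2):
  R_A = Pb²(3a+b)/L³ = 16·2²·(3·2+2)/4³ = 8 kN
  M_A = Pab²/L² = 16·2·2²/4² = 8 kN·m
  R_B = Pa²(a+3b)/L³ = 16·2²·(2+3·2)/4³ = 8 kN
  M_B = -Pa²b/L² = -16·2²·2/4² = -8 kN·m
Load 3 — triangular load w₀=9 kN/m (0→w₀ over full span):
  R_A = 3w₀L/20 = 3·9·4/20 = 27/5 kN
  M_A = w₀L²/30 = 9·4²/30 = 24/5 kN·m
  R_B = 7w₀L/20 = 7·9·4/20 = 63/5 kN
  M_B = -w₀L²/20 = -9·4²/20 = -36/5 kN·m
Load 4 — point force P=17 kN at a=12/5 m (b=L-a=8/5):
  R_A = Pb²(3a+b)/L³ = 17·(8/5)²·(3·(12/5)+(8/5))/4³ = 748/125 kN
  M_A = Pab²/L² = 17·(12/5)·(8/5)²/4² = 816/125 kN·m
  R_B = Pa²(a+3b)/L³ = 17·(12/5)²·((12/5)+3·(8/5))/4³ = 1377/125 kN
  M_B = -Pa²b/L² = -17·(12/5)²·(8/5)/4² = -1224/125 kN·m
Superposition: R_A = 5673/125 kN, M_A = 13748/375 kN·m, R_B = 7202/125 kN, M_B = -15872/375 kN·m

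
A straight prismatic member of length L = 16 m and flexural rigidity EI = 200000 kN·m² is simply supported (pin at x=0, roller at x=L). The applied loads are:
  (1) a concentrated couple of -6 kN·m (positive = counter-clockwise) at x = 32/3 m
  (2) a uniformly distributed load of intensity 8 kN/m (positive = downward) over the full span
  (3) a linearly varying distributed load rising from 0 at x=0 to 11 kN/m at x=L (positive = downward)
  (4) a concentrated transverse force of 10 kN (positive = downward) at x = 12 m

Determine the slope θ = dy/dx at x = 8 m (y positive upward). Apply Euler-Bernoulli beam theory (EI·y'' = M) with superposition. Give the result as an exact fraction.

θ(8) = -107/281250 rad

Load 1 — applied couple M₀=-6 kN·m at a=32/3 m (b=L-a=16/3):
  θ_1 = (M₀x²/(2L)+C₁)/EI  [x≤a] with C₁=M₀(3b²-L²)/(6L)=32/3 = ((-6)·8²/(2·16)+(32/3))/200000 = -1/150000 rad
Load 2 — uniform load w=8 kN/m over full span:
  θ_2 = -w(L³-6Lx²+4x³)/(24EI) = -8·(16³-6·16·8²+4·8³)/(24·200000) = 0 rad
Load 3 — triangular load w₀=11 kN/m (0→w₀ over full span):
  θ_3 = -w₀(7L⁴-30L²x²+15x⁴)/(360LEI) = -11·(7·16⁴-30·16²·8²+15·8⁴)/(360·16·200000) = -77/281250 rad
Load 4 — point force P=10 kN at a=12 m (b=L-a=4):
  θ_4 = -Pb(L²-b²-3x²)/(6LEI)  [x≤a] = -10·4·(16²-4²-3·8²)/(6·16·200000) = -1/10000 rad
Superposition: θ = Σ θ_i = -107/281250 rad ≈ -0.000380 rad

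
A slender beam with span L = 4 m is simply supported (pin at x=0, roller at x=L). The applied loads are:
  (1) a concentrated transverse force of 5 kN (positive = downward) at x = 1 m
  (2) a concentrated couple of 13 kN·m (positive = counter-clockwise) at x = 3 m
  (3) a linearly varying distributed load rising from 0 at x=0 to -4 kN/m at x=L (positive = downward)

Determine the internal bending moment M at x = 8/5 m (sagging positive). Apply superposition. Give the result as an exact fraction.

Load 1 — point force P=5 kN at a=1 m (b=L-a=3):
  M_1 = Pa(L-x)/L  [x>a] = 5·1·(4-(8/5))/4 = 3 kN·m
Load 2 — applied couple M₀=13 kN·m at a=3 m (b=L-a=1):
  M_2 = M₀x/L  [x≤a] = 13·(8/5)/4 = 26/5 kN·m
Load 3 — triangular load w₀=-4 kN/m (0→w₀ over full span):
  M_3 = w₀Lx/6 - w₀x³/(6L) = (-4)·4·(8/5)/6 - (-4)·(8/5)³/(6·4) = -448/125 kN·m
Superposition: M = Σ M_i = 577/125 kN·m ≈ 4.616000 kN·m

M(8/5) = 577/125 kN·m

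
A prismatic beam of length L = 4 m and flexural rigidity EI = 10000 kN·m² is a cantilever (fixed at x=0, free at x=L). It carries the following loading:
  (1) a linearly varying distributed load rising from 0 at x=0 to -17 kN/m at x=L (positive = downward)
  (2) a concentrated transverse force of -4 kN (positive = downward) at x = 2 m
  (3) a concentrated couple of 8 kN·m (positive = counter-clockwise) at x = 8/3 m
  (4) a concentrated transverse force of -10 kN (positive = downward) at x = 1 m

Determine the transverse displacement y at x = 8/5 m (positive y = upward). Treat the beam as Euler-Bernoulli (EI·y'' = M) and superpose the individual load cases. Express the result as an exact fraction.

Load 1 — triangular load w₀=-17 kN/m (0→w₀ over full span):
  y_1 = (w₀Lx³/12-w₀L²x²/6-w₀x⁵/(120L))/EI = ((-17)·4·(8/5)³/12-(-17)·4²·(8/5)²/6-(-17)·(8/5)⁵/(120·4))/10000 = 273088/29296875 m
Load 2 — point force P=-4 kN at a=2 m (b=L-a=2):
  y_2 = -Px²(3a-x)/(6EI)  [x≤a] = -(-4)·(8/5)²·(3·2-(8/5))/(6·10000) = 176/234375 m
Load 3 — applied couple M₀=8 kN·m at a=8/3 m (b=L-a=4/3):
  y_3 = M₀x²/(2EI)  [x≤a] = 8·(8/5)²/(2·10000) = 16/15625 m
Load 4 — point force P=-10 kN at a=1 m (b=L-a=3):
  y_4 = -Pa²(3x-a)/(6EI)  [x>a] = -(-10)·1²·(3·(8/5)-1)/(6·10000) = 19/30000 m
Superposition: y = Σ y_i = 1832761/156250000 m ≈ 0.011730 m

y(8/5) = 1832761/156250000 m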